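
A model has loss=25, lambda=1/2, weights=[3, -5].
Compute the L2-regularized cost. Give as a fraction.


L2 sq norm = sum(w^2) = 34. J = 25 + 1/2 * 34 = 42.

42


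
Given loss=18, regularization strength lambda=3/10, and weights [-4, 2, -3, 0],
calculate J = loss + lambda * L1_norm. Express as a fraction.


L1 norm = sum(|w|) = 9. J = 18 + 3/10 * 9 = 207/10.

207/10


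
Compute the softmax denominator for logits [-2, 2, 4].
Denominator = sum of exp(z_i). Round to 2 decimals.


Denom = e^-2=0.1353 + e^2=7.3891 + e^4=54.5982. Sum = 62.1226, which rounds to 62.12.

62.12


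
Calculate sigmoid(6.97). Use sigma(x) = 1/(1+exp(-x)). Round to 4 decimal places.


sigma(6.97) = 1/(1+e^(-6.97)) = 1/(1+0.000940) = 1/1.000940 = 0.9991.

0.9991


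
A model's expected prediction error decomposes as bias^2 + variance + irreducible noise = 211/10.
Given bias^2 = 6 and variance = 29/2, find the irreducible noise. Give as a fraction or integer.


Total error = bias^2 + variance + irreducible noise. So irreducible noise = 211/10 - 6 - 29/2 = 3/5.

3/5


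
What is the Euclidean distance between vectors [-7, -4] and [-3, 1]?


d = sqrt(sum of squared differences). (-7--3)^2=16, (-4-1)^2=25. Sum = 41.

sqrt(41)


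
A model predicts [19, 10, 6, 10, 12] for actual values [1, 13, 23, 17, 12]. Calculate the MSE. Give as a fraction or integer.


MSE = (1/5) * ((1-19)^2=324 + (13-10)^2=9 + (23-6)^2=289 + (17-10)^2=49 + (12-12)^2=0). Sum = 671. MSE = 671/5.

671/5


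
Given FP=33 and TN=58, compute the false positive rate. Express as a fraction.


FPR = FP / (FP + TN) = 33 / 91 = 33/91.

33/91


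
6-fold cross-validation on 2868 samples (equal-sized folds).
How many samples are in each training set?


Each validation fold has 2868/6 = 478 samples. Training set = 2868 - 478 = 2390.

2390


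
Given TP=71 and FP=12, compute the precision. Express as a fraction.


Precision = TP / (TP + FP) = 71 / 83 = 71/83.

71/83


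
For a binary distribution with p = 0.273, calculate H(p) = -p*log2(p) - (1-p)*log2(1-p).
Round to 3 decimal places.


H = -0.273*log2(0.273) - 0.727*log2(0.727) = 0.846.

0.846


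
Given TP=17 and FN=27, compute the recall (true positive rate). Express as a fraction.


Recall = TP / (TP + FN) = 17 / 44 = 17/44.

17/44


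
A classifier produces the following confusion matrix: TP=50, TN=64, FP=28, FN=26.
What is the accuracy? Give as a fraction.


Accuracy = (TP + TN) / (TP + TN + FP + FN) = (50 + 64) / 168 = 19/28.

19/28


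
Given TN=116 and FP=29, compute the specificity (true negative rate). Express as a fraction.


Specificity = TN / (TN + FP) = 116 / 145 = 4/5.

4/5


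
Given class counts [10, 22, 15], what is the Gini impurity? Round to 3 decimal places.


Total = 47. Proportions: 10/47, 22/47, 15/47. sum(p_i^2) = 0.3662. Gini = 1 - 0.3662 = 0.6338, which rounds to 0.634.

0.634


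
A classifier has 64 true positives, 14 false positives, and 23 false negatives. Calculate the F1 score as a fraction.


Precision = 64/78 = 32/39. Recall = 64/87 = 64/87. F1 = 2*P*R/(P+R) = 128/165.

128/165


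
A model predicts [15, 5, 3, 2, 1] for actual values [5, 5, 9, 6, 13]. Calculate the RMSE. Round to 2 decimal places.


MSE = 59.2000. RMSE = sqrt(59.2000) = 7.69.

7.69


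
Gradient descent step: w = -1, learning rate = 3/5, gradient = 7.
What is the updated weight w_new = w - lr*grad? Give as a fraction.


w_new = -1 - 3/5 * 7 = -1 - 21/5 = -26/5.

-26/5


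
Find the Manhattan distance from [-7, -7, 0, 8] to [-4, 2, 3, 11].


d = sum of absolute differences: |-7--4|=3 + |-7-2|=9 + |0-3|=3 + |8-11|=3 = 18.

18


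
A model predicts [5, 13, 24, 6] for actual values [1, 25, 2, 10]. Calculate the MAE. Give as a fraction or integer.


MAE = (1/4) * (|1-5|=4 + |25-13|=12 + |2-24|=22 + |10-6|=4). Sum = 42. MAE = 21/2.

21/2


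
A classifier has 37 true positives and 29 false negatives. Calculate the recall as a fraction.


Recall = TP / (TP + FN) = 37 / 66 = 37/66.

37/66


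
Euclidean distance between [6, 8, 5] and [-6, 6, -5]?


d = sqrt(sum of squared differences). (6--6)^2=144, (8-6)^2=4, (5--5)^2=100. Sum = 248.

sqrt(248)


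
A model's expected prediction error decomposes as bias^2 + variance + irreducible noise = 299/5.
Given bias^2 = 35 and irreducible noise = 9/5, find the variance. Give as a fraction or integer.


Total error = bias^2 + variance + irreducible noise. So variance = 299/5 - 35 - 9/5 = 23.

23


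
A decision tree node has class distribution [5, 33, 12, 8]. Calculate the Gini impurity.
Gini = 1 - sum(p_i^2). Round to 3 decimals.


Total = 58. Proportions: 5/58, 33/58, 12/58, 8/58. sum(p_i^2) = 0.3930. Gini = 1 - 0.3930 = 0.6070, which rounds to 0.607.

0.607


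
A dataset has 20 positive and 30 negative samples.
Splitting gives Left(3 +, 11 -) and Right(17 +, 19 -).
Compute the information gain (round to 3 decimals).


H(parent) = 0.9710. H(left) = 0.7496, H(right) = 0.9978. Weighted = (14/50)*0.7496 + (36/50)*0.9978 = 0.9283. IG = 0.9710 - 0.9283 = 0.0427, which rounds to 0.043.

0.043


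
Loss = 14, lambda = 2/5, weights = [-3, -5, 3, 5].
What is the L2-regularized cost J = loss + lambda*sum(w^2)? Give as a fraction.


L2 sq norm = sum(w^2) = 68. J = 14 + 2/5 * 68 = 206/5.

206/5


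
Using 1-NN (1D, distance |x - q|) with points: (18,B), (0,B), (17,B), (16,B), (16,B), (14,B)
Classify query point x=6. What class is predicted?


Distances: |18-6|=12, |0-6|=6, |17-6|=11, |16-6|=10, |16-6|=10, |14-6|=8. 1 nearest: (0,B). Counts: {'B': 1}. Majority class: B.

B


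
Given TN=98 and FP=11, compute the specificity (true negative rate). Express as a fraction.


Specificity = TN / (TN + FP) = 98 / 109 = 98/109.

98/109


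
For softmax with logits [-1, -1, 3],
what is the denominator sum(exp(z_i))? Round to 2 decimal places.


Denom = e^-1=0.3679 + e^-1=0.3679 + e^3=20.0855. Sum = 20.8213, which rounds to 20.82.

20.82


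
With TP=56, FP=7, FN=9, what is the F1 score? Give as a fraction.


Precision = 56/63 = 8/9. Recall = 56/65 = 56/65. F1 = 2*P*R/(P+R) = 7/8.

7/8


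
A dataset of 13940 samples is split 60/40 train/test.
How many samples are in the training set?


Test set = 13940 * 40% = 5576. Training set = 13940 - 5576 = 8364.

8364


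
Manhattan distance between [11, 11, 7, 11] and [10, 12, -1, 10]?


d = sum of absolute differences: |11-10|=1 + |11-12|=1 + |7--1|=8 + |11-10|=1 = 11.

11


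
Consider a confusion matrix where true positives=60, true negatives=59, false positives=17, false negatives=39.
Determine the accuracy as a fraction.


Accuracy = (TP + TN) / (TP + TN + FP + FN) = (60 + 59) / 175 = 17/25.

17/25


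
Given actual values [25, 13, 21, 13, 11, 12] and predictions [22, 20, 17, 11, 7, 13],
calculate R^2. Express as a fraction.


Mean(y) = 95/6. SS_res = 95. SS_tot = 989/6. R^2 = 1 - 95/(989/6) = 419/989.

419/989


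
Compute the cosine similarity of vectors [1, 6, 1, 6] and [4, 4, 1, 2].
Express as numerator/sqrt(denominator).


dot = 41. |a|^2 = 74, |b|^2 = 37. cos = 41/sqrt(2738).

41/sqrt(2738)


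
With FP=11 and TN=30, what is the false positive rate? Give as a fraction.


FPR = FP / (FP + TN) = 11 / 41 = 11/41.

11/41


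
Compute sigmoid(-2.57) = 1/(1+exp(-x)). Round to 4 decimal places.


sigma(-2.57) = 1/(1+e^(2.57)) = 1/(1+13.065824) = 1/14.065824 = 0.0711.

0.0711


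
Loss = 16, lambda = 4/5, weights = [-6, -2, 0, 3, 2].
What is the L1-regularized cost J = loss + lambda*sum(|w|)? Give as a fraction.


L1 norm = sum(|w|) = 13. J = 16 + 4/5 * 13 = 132/5.

132/5


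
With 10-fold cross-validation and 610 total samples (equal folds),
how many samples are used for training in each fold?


Each validation fold has 610/10 = 61 samples. Training set = 610 - 61 = 549.

549


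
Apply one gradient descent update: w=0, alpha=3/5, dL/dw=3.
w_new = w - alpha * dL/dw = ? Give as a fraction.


w_new = 0 - 3/5 * 3 = 0 - 9/5 = -9/5.

-9/5


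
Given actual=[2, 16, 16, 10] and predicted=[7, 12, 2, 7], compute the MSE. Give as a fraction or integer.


MSE = (1/4) * ((2-7)^2=25 + (16-12)^2=16 + (16-2)^2=196 + (10-7)^2=9). Sum = 246. MSE = 123/2.

123/2


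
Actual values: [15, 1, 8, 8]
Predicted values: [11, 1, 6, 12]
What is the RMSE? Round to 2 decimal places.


MSE = 9.0000. RMSE = sqrt(9.0000) = 3.00.

3.00


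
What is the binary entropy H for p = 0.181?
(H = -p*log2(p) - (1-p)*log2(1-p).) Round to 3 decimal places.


H = -0.181*log2(0.181) - 0.819*log2(0.819) = 0.682.

0.682


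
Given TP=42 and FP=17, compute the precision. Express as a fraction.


Precision = TP / (TP + FP) = 42 / 59 = 42/59.

42/59


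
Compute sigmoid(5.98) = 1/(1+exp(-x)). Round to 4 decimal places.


sigma(5.98) = 1/(1+e^(-5.98)) = 1/(1+0.002529) = 1/1.002529 = 0.9975.

0.9975


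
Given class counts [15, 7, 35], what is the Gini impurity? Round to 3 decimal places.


Total = 57. Proportions: 15/57, 7/57, 35/57. sum(p_i^2) = 0.4614. Gini = 1 - 0.4614 = 0.5386, which rounds to 0.539.

0.539


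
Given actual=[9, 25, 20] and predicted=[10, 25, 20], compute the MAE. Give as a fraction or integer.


MAE = (1/3) * (|9-10|=1 + |25-25|=0 + |20-20|=0). Sum = 1. MAE = 1/3.

1/3


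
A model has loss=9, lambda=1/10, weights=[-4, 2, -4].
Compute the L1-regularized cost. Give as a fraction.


L1 norm = sum(|w|) = 10. J = 9 + 1/10 * 10 = 10.

10


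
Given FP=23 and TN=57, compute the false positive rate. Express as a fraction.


FPR = FP / (FP + TN) = 23 / 80 = 23/80.

23/80


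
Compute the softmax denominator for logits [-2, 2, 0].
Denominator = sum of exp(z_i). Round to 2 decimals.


Denom = e^-2=0.1353 + e^2=7.3891 + e^0=1.0000. Sum = 8.5244, which rounds to 8.52.

8.52


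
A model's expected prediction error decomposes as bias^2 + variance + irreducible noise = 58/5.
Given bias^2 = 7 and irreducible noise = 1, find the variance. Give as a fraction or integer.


Total error = bias^2 + variance + irreducible noise. So variance = 58/5 - 7 - 1 = 18/5.

18/5


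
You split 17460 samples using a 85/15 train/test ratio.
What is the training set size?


Test set = 17460 * 15% = 2619. Training set = 17460 - 2619 = 14841.

14841


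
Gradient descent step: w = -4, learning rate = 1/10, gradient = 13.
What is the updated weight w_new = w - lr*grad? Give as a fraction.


w_new = -4 - 1/10 * 13 = -4 - 13/10 = -53/10.

-53/10


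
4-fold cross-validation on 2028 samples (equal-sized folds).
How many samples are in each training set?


Each validation fold has 2028/4 = 507 samples. Training set = 2028 - 507 = 1521.

1521


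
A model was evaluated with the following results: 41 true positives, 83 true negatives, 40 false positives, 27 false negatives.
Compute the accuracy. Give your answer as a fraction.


Accuracy = (TP + TN) / (TP + TN + FP + FN) = (41 + 83) / 191 = 124/191.

124/191


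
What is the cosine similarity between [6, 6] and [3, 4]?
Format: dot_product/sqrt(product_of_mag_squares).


dot = 42. |a|^2 = 72, |b|^2 = 25. cos = 42/sqrt(1800).

42/sqrt(1800)


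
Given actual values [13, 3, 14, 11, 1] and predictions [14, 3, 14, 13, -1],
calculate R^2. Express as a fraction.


Mean(y) = 42/5. SS_res = 9. SS_tot = 716/5. R^2 = 1 - 9/(716/5) = 671/716.

671/716


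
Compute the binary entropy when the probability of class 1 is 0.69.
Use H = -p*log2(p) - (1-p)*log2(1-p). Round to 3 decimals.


H = -0.69*log2(0.69) - 0.31*log2(0.31) = 0.893.

0.893


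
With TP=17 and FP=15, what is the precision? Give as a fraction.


Precision = TP / (TP + FP) = 17 / 32 = 17/32.

17/32


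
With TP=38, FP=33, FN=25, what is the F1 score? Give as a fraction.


Precision = 38/71 = 38/71. Recall = 38/63 = 38/63. F1 = 2*P*R/(P+R) = 38/67.

38/67


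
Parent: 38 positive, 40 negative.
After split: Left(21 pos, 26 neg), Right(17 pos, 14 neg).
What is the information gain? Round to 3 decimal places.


H(parent) = 0.9995. H(left) = 0.9918, H(right) = 0.9932. Weighted = (47/78)*0.9918 + (31/78)*0.9932 = 0.9924. IG = 0.9995 - 0.9924 = 0.0071, which rounds to 0.007.

0.007


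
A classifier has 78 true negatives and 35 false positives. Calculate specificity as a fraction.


Specificity = TN / (TN + FP) = 78 / 113 = 78/113.

78/113


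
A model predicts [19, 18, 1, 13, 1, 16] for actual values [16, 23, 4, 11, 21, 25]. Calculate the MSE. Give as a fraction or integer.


MSE = (1/6) * ((16-19)^2=9 + (23-18)^2=25 + (4-1)^2=9 + (11-13)^2=4 + (21-1)^2=400 + (25-16)^2=81). Sum = 528. MSE = 88.

88


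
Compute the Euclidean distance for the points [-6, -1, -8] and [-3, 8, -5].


d = sqrt(sum of squared differences). (-6--3)^2=9, (-1-8)^2=81, (-8--5)^2=9. Sum = 99.

sqrt(99)


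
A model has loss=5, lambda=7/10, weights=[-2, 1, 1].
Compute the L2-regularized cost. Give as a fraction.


L2 sq norm = sum(w^2) = 6. J = 5 + 7/10 * 6 = 46/5.

46/5


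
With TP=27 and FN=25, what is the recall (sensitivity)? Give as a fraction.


Recall = TP / (TP + FN) = 27 / 52 = 27/52.

27/52


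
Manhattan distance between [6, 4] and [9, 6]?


d = sum of absolute differences: |6-9|=3 + |4-6|=2 = 5.

5


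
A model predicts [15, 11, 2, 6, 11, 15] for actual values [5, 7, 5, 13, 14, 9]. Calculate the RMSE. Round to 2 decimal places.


MSE = 36.5000. RMSE = sqrt(36.5000) = 6.04.

6.04


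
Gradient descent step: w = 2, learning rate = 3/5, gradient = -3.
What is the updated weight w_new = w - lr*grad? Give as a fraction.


w_new = 2 - 3/5 * -3 = 2 - -9/5 = 19/5.

19/5


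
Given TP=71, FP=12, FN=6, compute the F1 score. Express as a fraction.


Precision = 71/83 = 71/83. Recall = 71/77 = 71/77. F1 = 2*P*R/(P+R) = 71/80.

71/80


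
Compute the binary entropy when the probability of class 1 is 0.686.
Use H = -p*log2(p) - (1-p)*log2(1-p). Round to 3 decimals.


H = -0.686*log2(0.686) - 0.314*log2(0.314) = 0.898.

0.898


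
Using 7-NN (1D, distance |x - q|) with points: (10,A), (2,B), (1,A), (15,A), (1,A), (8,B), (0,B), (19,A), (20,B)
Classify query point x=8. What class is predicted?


Distances: |10-8|=2, |2-8|=6, |1-8|=7, |15-8|=7, |1-8|=7, |8-8|=0, |0-8|=8, |19-8|=11, |20-8|=12. 7 nearest: (8,B), (10,A), (2,B), (1,A), (15,A), (1,A), (0,B). Counts: {'B': 3, 'A': 4}. Majority class: A.

A


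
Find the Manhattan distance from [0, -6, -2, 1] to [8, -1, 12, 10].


d = sum of absolute differences: |0-8|=8 + |-6--1|=5 + |-2-12|=14 + |1-10|=9 = 36.

36


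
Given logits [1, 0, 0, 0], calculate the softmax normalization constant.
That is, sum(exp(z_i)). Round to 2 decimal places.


Denom = e^1=2.7183 + e^0=1.0000 + e^0=1.0000 + e^0=1.0000. Sum = 5.7183, which rounds to 5.72.

5.72


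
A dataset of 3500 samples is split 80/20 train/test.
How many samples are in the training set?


Test set = 3500 * 20% = 700. Training set = 3500 - 700 = 2800.

2800


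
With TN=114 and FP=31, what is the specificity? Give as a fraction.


Specificity = TN / (TN + FP) = 114 / 145 = 114/145.

114/145


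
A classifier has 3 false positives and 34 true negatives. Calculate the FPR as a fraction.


FPR = FP / (FP + TN) = 3 / 37 = 3/37.

3/37


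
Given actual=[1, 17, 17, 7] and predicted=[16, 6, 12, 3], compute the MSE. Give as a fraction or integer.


MSE = (1/4) * ((1-16)^2=225 + (17-6)^2=121 + (17-12)^2=25 + (7-3)^2=16). Sum = 387. MSE = 387/4.

387/4


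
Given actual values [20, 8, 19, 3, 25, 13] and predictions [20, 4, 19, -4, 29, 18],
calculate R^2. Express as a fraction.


Mean(y) = 44/3. SS_res = 106. SS_tot = 1012/3. R^2 = 1 - 106/(1012/3) = 347/506.

347/506


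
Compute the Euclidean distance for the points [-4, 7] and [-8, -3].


d = sqrt(sum of squared differences). (-4--8)^2=16, (7--3)^2=100. Sum = 116.

sqrt(116)


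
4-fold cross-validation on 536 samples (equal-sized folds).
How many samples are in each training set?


Each validation fold has 536/4 = 134 samples. Training set = 536 - 134 = 402.

402


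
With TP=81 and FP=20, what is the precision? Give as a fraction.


Precision = TP / (TP + FP) = 81 / 101 = 81/101.

81/101


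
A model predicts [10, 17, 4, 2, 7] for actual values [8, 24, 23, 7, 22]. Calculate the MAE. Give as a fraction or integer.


MAE = (1/5) * (|8-10|=2 + |24-17|=7 + |23-4|=19 + |7-2|=5 + |22-7|=15). Sum = 48. MAE = 48/5.

48/5


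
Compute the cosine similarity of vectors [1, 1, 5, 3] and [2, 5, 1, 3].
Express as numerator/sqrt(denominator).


dot = 21. |a|^2 = 36, |b|^2 = 39. cos = 21/sqrt(1404).

21/sqrt(1404)


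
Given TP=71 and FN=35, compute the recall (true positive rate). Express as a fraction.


Recall = TP / (TP + FN) = 71 / 106 = 71/106.

71/106


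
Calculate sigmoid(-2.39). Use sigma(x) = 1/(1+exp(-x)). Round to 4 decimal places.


sigma(-2.39) = 1/(1+e^(2.39)) = 1/(1+10.913494) = 1/11.913494 = 0.0839.

0.0839


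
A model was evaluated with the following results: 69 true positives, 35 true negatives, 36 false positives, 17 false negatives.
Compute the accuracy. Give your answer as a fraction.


Accuracy = (TP + TN) / (TP + TN + FP + FN) = (69 + 35) / 157 = 104/157.

104/157


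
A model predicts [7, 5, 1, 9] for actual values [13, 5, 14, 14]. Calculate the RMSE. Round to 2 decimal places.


MSE = 57.5000. RMSE = sqrt(57.5000) = 7.58.

7.58


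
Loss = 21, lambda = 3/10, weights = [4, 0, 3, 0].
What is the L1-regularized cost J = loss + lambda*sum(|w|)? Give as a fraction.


L1 norm = sum(|w|) = 7. J = 21 + 3/10 * 7 = 231/10.

231/10


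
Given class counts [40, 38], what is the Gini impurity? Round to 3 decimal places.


Total = 78. Proportions: 40/78, 38/78. sum(p_i^2) = 0.5003. Gini = 1 - 0.5003 = 0.4997, which rounds to 0.500.

0.500


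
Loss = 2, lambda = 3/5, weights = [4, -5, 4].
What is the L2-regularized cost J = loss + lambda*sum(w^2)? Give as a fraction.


L2 sq norm = sum(w^2) = 57. J = 2 + 3/5 * 57 = 181/5.

181/5


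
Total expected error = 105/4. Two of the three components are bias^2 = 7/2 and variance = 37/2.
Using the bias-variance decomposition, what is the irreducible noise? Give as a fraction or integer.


Total error = bias^2 + variance + irreducible noise. So irreducible noise = 105/4 - 7/2 - 37/2 = 17/4.

17/4


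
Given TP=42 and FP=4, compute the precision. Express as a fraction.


Precision = TP / (TP + FP) = 42 / 46 = 21/23.

21/23


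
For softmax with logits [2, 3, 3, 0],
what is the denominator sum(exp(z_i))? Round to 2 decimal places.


Denom = e^2=7.3891 + e^3=20.0855 + e^3=20.0855 + e^0=1.0000. Sum = 48.5601, which rounds to 48.56.

48.56


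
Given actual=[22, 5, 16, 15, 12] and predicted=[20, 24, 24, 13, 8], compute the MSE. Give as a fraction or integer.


MSE = (1/5) * ((22-20)^2=4 + (5-24)^2=361 + (16-24)^2=64 + (15-13)^2=4 + (12-8)^2=16). Sum = 449. MSE = 449/5.

449/5


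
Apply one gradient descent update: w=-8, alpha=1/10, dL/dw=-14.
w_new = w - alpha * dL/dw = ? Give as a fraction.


w_new = -8 - 1/10 * -14 = -8 - -7/5 = -33/5.

-33/5


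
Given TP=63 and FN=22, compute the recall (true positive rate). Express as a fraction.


Recall = TP / (TP + FN) = 63 / 85 = 63/85.

63/85


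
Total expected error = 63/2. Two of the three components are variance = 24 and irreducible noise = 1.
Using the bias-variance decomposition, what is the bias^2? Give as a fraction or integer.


Total error = bias^2 + variance + irreducible noise. So bias^2 = 63/2 - 24 - 1 = 13/2.

13/2


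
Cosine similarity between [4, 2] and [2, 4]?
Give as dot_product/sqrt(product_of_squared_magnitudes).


dot = 16. |a|^2 = 20, |b|^2 = 20. cos = 16/sqrt(400).

16/sqrt(400)


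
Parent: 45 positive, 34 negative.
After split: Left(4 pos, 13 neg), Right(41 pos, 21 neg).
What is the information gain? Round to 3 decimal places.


H(parent) = 0.9860. H(left) = 0.7871, H(right) = 0.9236. Weighted = (17/79)*0.7871 + (62/79)*0.9236 = 0.8942. IG = 0.9860 - 0.8942 = 0.0918, which rounds to 0.092.

0.092


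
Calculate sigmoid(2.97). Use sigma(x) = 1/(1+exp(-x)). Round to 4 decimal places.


sigma(2.97) = 1/(1+e^(-2.97)) = 1/(1+0.051303) = 1/1.051303 = 0.9512.

0.9512


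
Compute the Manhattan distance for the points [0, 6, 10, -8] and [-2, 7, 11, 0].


d = sum of absolute differences: |0--2|=2 + |6-7|=1 + |10-11|=1 + |-8-0|=8 = 12.

12


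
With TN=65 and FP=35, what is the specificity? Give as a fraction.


Specificity = TN / (TN + FP) = 65 / 100 = 13/20.

13/20


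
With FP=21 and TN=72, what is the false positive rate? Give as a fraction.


FPR = FP / (FP + TN) = 21 / 93 = 7/31.

7/31


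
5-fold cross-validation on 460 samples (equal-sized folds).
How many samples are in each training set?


Each validation fold has 460/5 = 92 samples. Training set = 460 - 92 = 368.

368


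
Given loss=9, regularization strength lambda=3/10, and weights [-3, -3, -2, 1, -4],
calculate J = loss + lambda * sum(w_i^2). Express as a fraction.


L2 sq norm = sum(w^2) = 39. J = 9 + 3/10 * 39 = 207/10.

207/10


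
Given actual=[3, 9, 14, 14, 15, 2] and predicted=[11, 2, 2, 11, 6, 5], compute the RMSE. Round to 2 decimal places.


MSE = 59.3333. RMSE = sqrt(59.3333) = 7.70.

7.70


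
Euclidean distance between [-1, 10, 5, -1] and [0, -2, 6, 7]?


d = sqrt(sum of squared differences). (-1-0)^2=1, (10--2)^2=144, (5-6)^2=1, (-1-7)^2=64. Sum = 210.

sqrt(210)


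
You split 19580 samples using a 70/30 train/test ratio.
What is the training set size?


Test set = 19580 * 30% = 5874. Training set = 19580 - 5874 = 13706.

13706


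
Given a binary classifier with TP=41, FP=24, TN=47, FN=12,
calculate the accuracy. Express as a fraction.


Accuracy = (TP + TN) / (TP + TN + FP + FN) = (41 + 47) / 124 = 22/31.

22/31


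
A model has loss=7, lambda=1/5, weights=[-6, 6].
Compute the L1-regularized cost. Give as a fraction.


L1 norm = sum(|w|) = 12. J = 7 + 1/5 * 12 = 47/5.

47/5


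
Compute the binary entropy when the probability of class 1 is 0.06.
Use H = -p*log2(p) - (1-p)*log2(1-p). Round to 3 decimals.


H = -0.06*log2(0.06) - 0.94*log2(0.94) = 0.327.

0.327


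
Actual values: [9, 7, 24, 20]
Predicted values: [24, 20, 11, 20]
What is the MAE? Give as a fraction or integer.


MAE = (1/4) * (|9-24|=15 + |7-20|=13 + |24-11|=13 + |20-20|=0). Sum = 41. MAE = 41/4.

41/4


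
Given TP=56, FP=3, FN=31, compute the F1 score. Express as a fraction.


Precision = 56/59 = 56/59. Recall = 56/87 = 56/87. F1 = 2*P*R/(P+R) = 56/73.

56/73


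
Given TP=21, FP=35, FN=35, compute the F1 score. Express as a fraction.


Precision = 21/56 = 3/8. Recall = 21/56 = 3/8. F1 = 2*P*R/(P+R) = 3/8.

3/8


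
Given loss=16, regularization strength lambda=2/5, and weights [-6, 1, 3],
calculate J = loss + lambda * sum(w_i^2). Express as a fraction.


L2 sq norm = sum(w^2) = 46. J = 16 + 2/5 * 46 = 172/5.

172/5


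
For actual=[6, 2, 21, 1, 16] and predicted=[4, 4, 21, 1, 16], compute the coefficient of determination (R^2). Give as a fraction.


Mean(y) = 46/5. SS_res = 8. SS_tot = 1574/5. R^2 = 1 - 8/(1574/5) = 767/787.

767/787


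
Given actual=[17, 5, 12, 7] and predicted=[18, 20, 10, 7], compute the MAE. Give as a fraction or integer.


MAE = (1/4) * (|17-18|=1 + |5-20|=15 + |12-10|=2 + |7-7|=0). Sum = 18. MAE = 9/2.

9/2


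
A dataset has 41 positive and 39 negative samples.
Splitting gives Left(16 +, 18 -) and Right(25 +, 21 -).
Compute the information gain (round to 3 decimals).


H(parent) = 0.9995. H(left) = 0.9975, H(right) = 0.9945. Weighted = (34/80)*0.9975 + (46/80)*0.9945 = 0.9958. IG = 0.9995 - 0.9958 = 0.0037, which rounds to 0.004.

0.004


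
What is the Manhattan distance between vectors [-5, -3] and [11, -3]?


d = sum of absolute differences: |-5-11|=16 + |-3--3|=0 = 16.

16


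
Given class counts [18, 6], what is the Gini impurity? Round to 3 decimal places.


Total = 24. Proportions: 18/24, 6/24. sum(p_i^2) = 0.6250. Gini = 1 - 0.6250 = 0.3750, which rounds to 0.375.

0.375


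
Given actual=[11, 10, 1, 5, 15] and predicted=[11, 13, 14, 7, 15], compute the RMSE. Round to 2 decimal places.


MSE = 36.4000. RMSE = sqrt(36.4000) = 6.03.

6.03


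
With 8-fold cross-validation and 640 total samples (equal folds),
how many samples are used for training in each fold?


Each validation fold has 640/8 = 80 samples. Training set = 640 - 80 = 560.

560


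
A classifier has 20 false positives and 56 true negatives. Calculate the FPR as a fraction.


FPR = FP / (FP + TN) = 20 / 76 = 5/19.

5/19


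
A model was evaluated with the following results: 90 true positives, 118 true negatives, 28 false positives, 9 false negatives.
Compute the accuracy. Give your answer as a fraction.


Accuracy = (TP + TN) / (TP + TN + FP + FN) = (90 + 118) / 245 = 208/245.

208/245


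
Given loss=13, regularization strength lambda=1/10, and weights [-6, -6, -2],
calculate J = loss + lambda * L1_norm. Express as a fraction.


L1 norm = sum(|w|) = 14. J = 13 + 1/10 * 14 = 72/5.

72/5


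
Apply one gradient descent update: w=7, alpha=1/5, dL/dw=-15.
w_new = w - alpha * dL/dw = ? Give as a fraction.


w_new = 7 - 1/5 * -15 = 7 - -3 = 10.

10


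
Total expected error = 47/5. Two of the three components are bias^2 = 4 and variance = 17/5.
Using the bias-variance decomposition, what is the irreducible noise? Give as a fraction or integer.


Total error = bias^2 + variance + irreducible noise. So irreducible noise = 47/5 - 4 - 17/5 = 2.

2


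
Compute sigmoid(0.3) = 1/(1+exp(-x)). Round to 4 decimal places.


sigma(0.3) = 1/(1+e^(-0.3)) = 1/(1+0.740818) = 1/1.740818 = 0.5744.

0.5744


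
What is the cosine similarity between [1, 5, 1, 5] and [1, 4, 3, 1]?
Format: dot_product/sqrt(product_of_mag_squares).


dot = 29. |a|^2 = 52, |b|^2 = 27. cos = 29/sqrt(1404).

29/sqrt(1404)


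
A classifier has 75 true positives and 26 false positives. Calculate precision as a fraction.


Precision = TP / (TP + FP) = 75 / 101 = 75/101.

75/101


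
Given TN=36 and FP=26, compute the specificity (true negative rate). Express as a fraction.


Specificity = TN / (TN + FP) = 36 / 62 = 18/31.

18/31


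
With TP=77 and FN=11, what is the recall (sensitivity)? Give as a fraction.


Recall = TP / (TP + FN) = 77 / 88 = 7/8.

7/8


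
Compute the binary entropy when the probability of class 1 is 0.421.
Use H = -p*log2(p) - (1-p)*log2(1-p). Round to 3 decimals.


H = -0.421*log2(0.421) - 0.579*log2(0.579) = 0.982.

0.982


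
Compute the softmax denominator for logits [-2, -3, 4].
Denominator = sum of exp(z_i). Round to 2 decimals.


Denom = e^-2=0.1353 + e^-3=0.0498 + e^4=54.5982. Sum = 54.7833, which rounds to 54.78.

54.78


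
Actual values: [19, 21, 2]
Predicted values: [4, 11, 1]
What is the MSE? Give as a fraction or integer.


MSE = (1/3) * ((19-4)^2=225 + (21-11)^2=100 + (2-1)^2=1). Sum = 326. MSE = 326/3.

326/3


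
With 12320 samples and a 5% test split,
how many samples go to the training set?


Test set = 12320 * 5% = 616. Training set = 12320 - 616 = 11704.

11704


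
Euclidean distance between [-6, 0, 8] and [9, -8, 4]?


d = sqrt(sum of squared differences). (-6-9)^2=225, (0--8)^2=64, (8-4)^2=16. Sum = 305.

sqrt(305)


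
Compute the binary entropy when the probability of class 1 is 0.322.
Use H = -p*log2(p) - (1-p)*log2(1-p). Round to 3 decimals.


H = -0.322*log2(0.322) - 0.678*log2(0.678) = 0.907.

0.907


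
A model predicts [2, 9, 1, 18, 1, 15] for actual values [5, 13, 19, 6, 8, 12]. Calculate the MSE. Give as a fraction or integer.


MSE = (1/6) * ((5-2)^2=9 + (13-9)^2=16 + (19-1)^2=324 + (6-18)^2=144 + (8-1)^2=49 + (12-15)^2=9). Sum = 551. MSE = 551/6.

551/6


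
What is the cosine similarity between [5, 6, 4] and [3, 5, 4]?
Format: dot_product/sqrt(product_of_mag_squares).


dot = 61. |a|^2 = 77, |b|^2 = 50. cos = 61/sqrt(3850).

61/sqrt(3850)


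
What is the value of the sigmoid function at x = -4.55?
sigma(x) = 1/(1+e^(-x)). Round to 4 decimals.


sigma(-4.55) = 1/(1+e^(4.55)) = 1/(1+94.632408) = 1/95.632408 = 0.0105.

0.0105


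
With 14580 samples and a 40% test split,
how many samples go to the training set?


Test set = 14580 * 40% = 5832. Training set = 14580 - 5832 = 8748.

8748


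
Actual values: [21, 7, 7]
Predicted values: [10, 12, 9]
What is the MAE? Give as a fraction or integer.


MAE = (1/3) * (|21-10|=11 + |7-12|=5 + |7-9|=2). Sum = 18. MAE = 6.

6


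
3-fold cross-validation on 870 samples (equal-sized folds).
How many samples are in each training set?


Each validation fold has 870/3 = 290 samples. Training set = 870 - 290 = 580.

580


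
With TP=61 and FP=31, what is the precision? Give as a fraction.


Precision = TP / (TP + FP) = 61 / 92 = 61/92.

61/92


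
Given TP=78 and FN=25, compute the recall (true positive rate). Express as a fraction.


Recall = TP / (TP + FN) = 78 / 103 = 78/103.

78/103


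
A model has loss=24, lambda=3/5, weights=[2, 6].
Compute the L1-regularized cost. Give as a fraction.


L1 norm = sum(|w|) = 8. J = 24 + 3/5 * 8 = 144/5.

144/5


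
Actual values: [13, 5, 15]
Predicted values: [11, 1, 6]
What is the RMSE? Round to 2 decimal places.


MSE = 33.6667. RMSE = sqrt(33.6667) = 5.80.

5.80


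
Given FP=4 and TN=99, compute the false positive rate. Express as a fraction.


FPR = FP / (FP + TN) = 4 / 103 = 4/103.

4/103


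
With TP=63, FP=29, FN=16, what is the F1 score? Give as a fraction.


Precision = 63/92 = 63/92. Recall = 63/79 = 63/79. F1 = 2*P*R/(P+R) = 14/19.

14/19


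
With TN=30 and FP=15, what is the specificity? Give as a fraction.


Specificity = TN / (TN + FP) = 30 / 45 = 2/3.

2/3


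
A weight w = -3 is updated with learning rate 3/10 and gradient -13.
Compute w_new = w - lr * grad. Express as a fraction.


w_new = -3 - 3/10 * -13 = -3 - -39/10 = 9/10.

9/10


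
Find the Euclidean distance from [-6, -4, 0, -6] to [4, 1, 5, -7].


d = sqrt(sum of squared differences). (-6-4)^2=100, (-4-1)^2=25, (0-5)^2=25, (-6--7)^2=1. Sum = 151.

sqrt(151)


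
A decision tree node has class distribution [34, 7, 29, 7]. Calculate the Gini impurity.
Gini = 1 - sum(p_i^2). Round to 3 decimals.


Total = 77. Proportions: 34/77, 7/77, 29/77, 7/77. sum(p_i^2) = 0.3533. Gini = 1 - 0.3533 = 0.6467, which rounds to 0.647.

0.647


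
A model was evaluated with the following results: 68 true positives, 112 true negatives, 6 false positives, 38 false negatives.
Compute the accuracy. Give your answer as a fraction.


Accuracy = (TP + TN) / (TP + TN + FP + FN) = (68 + 112) / 224 = 45/56.

45/56


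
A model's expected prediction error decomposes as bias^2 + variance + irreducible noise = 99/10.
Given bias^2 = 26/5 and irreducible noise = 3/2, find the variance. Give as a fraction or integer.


Total error = bias^2 + variance + irreducible noise. So variance = 99/10 - 26/5 - 3/2 = 16/5.

16/5


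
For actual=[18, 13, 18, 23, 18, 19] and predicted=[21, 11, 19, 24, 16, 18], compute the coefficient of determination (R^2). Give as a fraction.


Mean(y) = 109/6. SS_res = 20. SS_tot = 305/6. R^2 = 1 - 20/(305/6) = 37/61.

37/61


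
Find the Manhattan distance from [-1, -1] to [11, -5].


d = sum of absolute differences: |-1-11|=12 + |-1--5|=4 = 16.

16


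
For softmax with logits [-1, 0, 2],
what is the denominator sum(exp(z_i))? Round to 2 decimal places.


Denom = e^-1=0.3679 + e^0=1.0000 + e^2=7.3891. Sum = 8.7570, which rounds to 8.76.

8.76


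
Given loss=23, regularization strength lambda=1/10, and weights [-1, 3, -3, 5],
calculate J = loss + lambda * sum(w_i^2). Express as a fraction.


L2 sq norm = sum(w^2) = 44. J = 23 + 1/10 * 44 = 137/5.

137/5


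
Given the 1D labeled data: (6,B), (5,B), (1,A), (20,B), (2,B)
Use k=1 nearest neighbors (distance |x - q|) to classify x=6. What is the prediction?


Distances: |6-6|=0, |5-6|=1, |1-6|=5, |20-6|=14, |2-6|=4. 1 nearest: (6,B). Counts: {'B': 1}. Majority class: B.

B


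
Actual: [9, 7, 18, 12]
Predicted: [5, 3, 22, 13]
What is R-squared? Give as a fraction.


Mean(y) = 23/2. SS_res = 49. SS_tot = 69. R^2 = 1 - 49/(69) = 20/69.

20/69


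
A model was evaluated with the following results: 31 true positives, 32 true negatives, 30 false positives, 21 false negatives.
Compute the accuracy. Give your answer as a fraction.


Accuracy = (TP + TN) / (TP + TN + FP + FN) = (31 + 32) / 114 = 21/38.

21/38


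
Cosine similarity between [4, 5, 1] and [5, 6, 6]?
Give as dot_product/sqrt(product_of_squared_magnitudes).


dot = 56. |a|^2 = 42, |b|^2 = 97. cos = 56/sqrt(4074).

56/sqrt(4074)


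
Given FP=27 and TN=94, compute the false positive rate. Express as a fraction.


FPR = FP / (FP + TN) = 27 / 121 = 27/121.

27/121


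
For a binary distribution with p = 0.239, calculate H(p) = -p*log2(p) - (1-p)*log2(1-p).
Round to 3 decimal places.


H = -0.239*log2(0.239) - 0.761*log2(0.761) = 0.793.

0.793


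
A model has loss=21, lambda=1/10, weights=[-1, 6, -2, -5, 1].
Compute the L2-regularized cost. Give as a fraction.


L2 sq norm = sum(w^2) = 67. J = 21 + 1/10 * 67 = 277/10.

277/10


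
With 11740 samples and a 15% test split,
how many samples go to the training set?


Test set = 11740 * 15% = 1761. Training set = 11740 - 1761 = 9979.

9979


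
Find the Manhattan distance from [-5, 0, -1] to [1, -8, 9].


d = sum of absolute differences: |-5-1|=6 + |0--8|=8 + |-1-9|=10 = 24.

24


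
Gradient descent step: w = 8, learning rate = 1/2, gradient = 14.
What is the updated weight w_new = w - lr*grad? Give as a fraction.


w_new = 8 - 1/2 * 14 = 8 - 7 = 1.

1


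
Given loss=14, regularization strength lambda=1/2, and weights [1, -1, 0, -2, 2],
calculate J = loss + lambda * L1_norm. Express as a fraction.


L1 norm = sum(|w|) = 6. J = 14 + 1/2 * 6 = 17.

17


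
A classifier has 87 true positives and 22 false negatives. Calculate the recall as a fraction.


Recall = TP / (TP + FN) = 87 / 109 = 87/109.

87/109


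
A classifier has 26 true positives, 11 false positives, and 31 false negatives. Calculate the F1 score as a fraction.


Precision = 26/37 = 26/37. Recall = 26/57 = 26/57. F1 = 2*P*R/(P+R) = 26/47.

26/47


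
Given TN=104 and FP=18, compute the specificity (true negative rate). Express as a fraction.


Specificity = TN / (TN + FP) = 104 / 122 = 52/61.

52/61


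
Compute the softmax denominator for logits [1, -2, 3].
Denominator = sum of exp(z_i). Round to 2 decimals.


Denom = e^1=2.7183 + e^-2=0.1353 + e^3=20.0855. Sum = 22.9391, which rounds to 22.94.

22.94


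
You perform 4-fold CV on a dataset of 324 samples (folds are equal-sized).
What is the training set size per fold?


Each validation fold has 324/4 = 81 samples. Training set = 324 - 81 = 243.

243


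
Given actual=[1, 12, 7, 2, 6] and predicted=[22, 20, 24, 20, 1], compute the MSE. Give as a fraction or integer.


MSE = (1/5) * ((1-22)^2=441 + (12-20)^2=64 + (7-24)^2=289 + (2-20)^2=324 + (6-1)^2=25). Sum = 1143. MSE = 1143/5.

1143/5


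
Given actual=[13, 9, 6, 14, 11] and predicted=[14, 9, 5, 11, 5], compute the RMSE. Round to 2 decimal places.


MSE = 9.4000. RMSE = sqrt(9.4000) = 3.07.

3.07


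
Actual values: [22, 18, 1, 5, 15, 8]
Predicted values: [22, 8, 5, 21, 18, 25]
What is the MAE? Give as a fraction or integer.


MAE = (1/6) * (|22-22|=0 + |18-8|=10 + |1-5|=4 + |5-21|=16 + |15-18|=3 + |8-25|=17). Sum = 50. MAE = 25/3.

25/3


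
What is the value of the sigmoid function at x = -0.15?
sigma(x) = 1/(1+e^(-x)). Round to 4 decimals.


sigma(-0.15) = 1/(1+e^(0.15)) = 1/(1+1.161834) = 1/2.161834 = 0.4626.

0.4626


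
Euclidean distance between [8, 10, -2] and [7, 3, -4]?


d = sqrt(sum of squared differences). (8-7)^2=1, (10-3)^2=49, (-2--4)^2=4. Sum = 54.

sqrt(54)


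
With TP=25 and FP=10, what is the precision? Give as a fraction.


Precision = TP / (TP + FP) = 25 / 35 = 5/7.

5/7


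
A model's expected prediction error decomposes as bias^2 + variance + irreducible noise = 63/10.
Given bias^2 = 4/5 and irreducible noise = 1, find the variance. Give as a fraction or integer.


Total error = bias^2 + variance + irreducible noise. So variance = 63/10 - 4/5 - 1 = 9/2.

9/2


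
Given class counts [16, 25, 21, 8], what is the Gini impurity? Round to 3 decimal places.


Total = 70. Proportions: 16/70, 25/70, 21/70, 8/70. sum(p_i^2) = 0.2829. Gini = 1 - 0.2829 = 0.7171, which rounds to 0.717.

0.717


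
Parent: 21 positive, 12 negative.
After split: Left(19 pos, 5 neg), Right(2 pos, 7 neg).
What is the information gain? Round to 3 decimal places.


H(parent) = 0.9457. H(left) = 0.7383, H(right) = 0.7642. Weighted = (24/33)*0.7383 + (9/33)*0.7642 = 0.7454. IG = 0.9457 - 0.7454 = 0.2003, which rounds to 0.200.

0.200


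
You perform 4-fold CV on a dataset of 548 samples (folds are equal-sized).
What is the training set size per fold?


Each validation fold has 548/4 = 137 samples. Training set = 548 - 137 = 411.

411


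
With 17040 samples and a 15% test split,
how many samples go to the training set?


Test set = 17040 * 15% = 2556. Training set = 17040 - 2556 = 14484.

14484


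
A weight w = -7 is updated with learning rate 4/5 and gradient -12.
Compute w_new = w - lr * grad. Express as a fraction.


w_new = -7 - 4/5 * -12 = -7 - -48/5 = 13/5.

13/5


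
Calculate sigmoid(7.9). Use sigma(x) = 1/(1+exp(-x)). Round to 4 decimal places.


sigma(7.9) = 1/(1+e^(-7.9)) = 1/(1+0.000371) = 1/1.000371 = 0.9996.

0.9996


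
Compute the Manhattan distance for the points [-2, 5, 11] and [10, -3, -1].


d = sum of absolute differences: |-2-10|=12 + |5--3|=8 + |11--1|=12 = 32.

32


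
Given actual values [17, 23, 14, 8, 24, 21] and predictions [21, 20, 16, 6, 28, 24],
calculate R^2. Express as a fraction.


Mean(y) = 107/6. SS_res = 58. SS_tot = 1121/6. R^2 = 1 - 58/(1121/6) = 773/1121.

773/1121


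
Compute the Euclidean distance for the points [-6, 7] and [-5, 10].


d = sqrt(sum of squared differences). (-6--5)^2=1, (7-10)^2=9. Sum = 10.

sqrt(10)


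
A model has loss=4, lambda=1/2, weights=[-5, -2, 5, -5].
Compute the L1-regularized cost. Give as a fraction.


L1 norm = sum(|w|) = 17. J = 4 + 1/2 * 17 = 25/2.

25/2


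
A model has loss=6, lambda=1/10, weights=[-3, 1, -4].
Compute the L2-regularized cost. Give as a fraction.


L2 sq norm = sum(w^2) = 26. J = 6 + 1/10 * 26 = 43/5.

43/5


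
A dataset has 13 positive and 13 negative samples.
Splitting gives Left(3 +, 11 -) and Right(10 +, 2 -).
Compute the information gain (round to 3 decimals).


H(parent) = 1.0000. H(left) = 0.7496, H(right) = 0.6500. Weighted = (14/26)*0.7496 + (12/26)*0.6500 = 0.7036. IG = 1.0000 - 0.7036 = 0.2964, which rounds to 0.296.

0.296


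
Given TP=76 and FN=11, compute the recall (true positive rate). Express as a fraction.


Recall = TP / (TP + FN) = 76 / 87 = 76/87.

76/87


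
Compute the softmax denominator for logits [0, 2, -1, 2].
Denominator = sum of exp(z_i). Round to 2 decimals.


Denom = e^0=1.0000 + e^2=7.3891 + e^-1=0.3679 + e^2=7.3891. Sum = 16.1461, which rounds to 16.15.

16.15


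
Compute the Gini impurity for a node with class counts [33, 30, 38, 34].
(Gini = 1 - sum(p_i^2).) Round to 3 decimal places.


Total = 135. Proportions: 33/135, 30/135, 38/135, 34/135. sum(p_i^2) = 0.2518. Gini = 1 - 0.2518 = 0.7482, which rounds to 0.748.

0.748
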